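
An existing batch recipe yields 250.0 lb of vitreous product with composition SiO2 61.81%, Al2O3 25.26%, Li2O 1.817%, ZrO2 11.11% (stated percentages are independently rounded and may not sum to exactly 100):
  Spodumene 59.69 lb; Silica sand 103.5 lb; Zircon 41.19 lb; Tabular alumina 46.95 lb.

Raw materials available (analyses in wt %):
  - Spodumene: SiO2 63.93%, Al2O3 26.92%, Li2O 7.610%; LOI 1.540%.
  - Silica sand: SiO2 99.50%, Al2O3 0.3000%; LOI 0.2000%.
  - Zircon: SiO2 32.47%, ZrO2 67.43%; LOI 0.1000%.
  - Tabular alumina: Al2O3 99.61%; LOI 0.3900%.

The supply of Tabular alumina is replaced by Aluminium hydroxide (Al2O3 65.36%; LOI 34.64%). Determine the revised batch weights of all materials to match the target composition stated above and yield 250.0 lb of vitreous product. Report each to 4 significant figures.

Revised batch per 250.0 lb vitreous product:
  Spodumene: 59.69 lb
  Silica sand: 103.5 lb
  Zircon: 41.19 lb
  Aluminium hydroxide: 71.56 lb
Total batch = 275.9 lb; LOI loss = 25.96 lb

All internal work maintains exact precision throughout; mid-chain values are shown rounded to four significant figures within the worked lines — every reported result sees exactly one rounding. All derived quantities (the yield, net glass mass, totals, LOI, the four compositions) are recomputed starting from the weights for 250.0 lb of glass at full precision as quoted within the question or the answer.
The oxide mass targets at 250.0 lb vitreous product:
  SiO2: 61.81% × 250.0 = 154.5 lb
  Al2O3: 25.26% × 250.0 = 63.15 lb
  Li2O: 1.817% × 250.0 = 4.542 lb
  ZrO2: 11.11% × 250.0 = 27.78 lb
Balance tally, oxide-wise, per the reported batch figures, versus the basis set out (each sum matches its target mass once rounding is allowed for):
  SiO2: 59.69·0.6393 + 103.5·0.9950 + 41.19·0.3247 = 154.5 lb (target 154.5 lb)
  Al2O3: 59.69·0.2692 + 103.5·0.003000 + 71.56·0.6536 = 63.15 lb (target 63.15 lb)
  Li2O: 59.69·0.07610 = 4.542 lb (target 4.542 lb)
  ZrO2: 41.19·0.6743 = 27.77 lb (target 27.78 lb)
Auditing the glass mass value: batch total minus LOI = 250.0 lb (summing oxide targets gives 250.0 lb; with the basis standing at 250.0 lb — differing by rounding only).
Summing the batch: Σ batch = 275.9 lb; Σ batch·LOI gives LOI loss = 25.96 lb; glass ÷ batch gives a yield of 90.59%.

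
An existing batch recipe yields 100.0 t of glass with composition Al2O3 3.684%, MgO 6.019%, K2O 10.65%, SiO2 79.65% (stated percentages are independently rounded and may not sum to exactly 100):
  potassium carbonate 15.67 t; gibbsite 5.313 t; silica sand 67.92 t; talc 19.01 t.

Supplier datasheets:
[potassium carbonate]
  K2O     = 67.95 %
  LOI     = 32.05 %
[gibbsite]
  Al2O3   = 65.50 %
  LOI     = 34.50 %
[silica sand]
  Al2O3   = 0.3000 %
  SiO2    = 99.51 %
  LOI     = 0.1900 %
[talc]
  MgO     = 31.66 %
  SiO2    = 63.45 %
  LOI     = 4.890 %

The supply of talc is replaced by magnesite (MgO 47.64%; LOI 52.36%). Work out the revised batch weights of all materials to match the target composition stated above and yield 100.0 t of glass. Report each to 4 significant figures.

Revised batch per 100.0 t glass:
  potassium carbonate: 15.67 t
  gibbsite: 5.258 t
  silica sand: 80.04 t
  magnesite: 12.63 t
Total batch = 113.6 t; LOI loss = 13.60 t

All internal work holds full float precision all the way through. Values along the way are rounded to four significant digits when quoted; each reported value is rounded exactly once. All derived quantities are rebuilt starting from the weights on 100.0 t of glass at exact precision (LOI, the yield, glass mass, four oxide percentages, the totals), precisely as stated by the problem or the answer.
Target masses of each oxide per 100.0 t glass:
  Al2O3: 3.684% × 100.0 = 3.684 t
  MgO: 6.019% × 100.0 = 6.019 t
  K2O: 10.65% × 100.0 = 10.65 t
  SiO2: 79.65% × 100.0 = 79.65 t
Verifying the oxide balance from the weights as reported, at the basis given (sums match the target masses up to rounding of the answer):
  Al2O3: 5.258·0.6550 + 80.04·0.003000 = 3.684 t (target 3.684 t)
  MgO: 12.63·0.4764 = 6.017 t (target 6.019 t)
  K2O: 15.67·0.6795 = 10.65 t (target 10.65 t)
  SiO2: 80.04·0.9951 = 79.65 t (target 79.65 t)
The glass-mass cross-check: total batch − LOI = 100.0 t (the targets, summed, come to 100.0 t; against the stated basis, 100.0 t — deltas are rounding alone).
Batch grand total — Σ batch = 113.6 t; LOI removed, Σ of batch·LOI: 13.60 t; yield = glass ÷ total batch = 88.03%.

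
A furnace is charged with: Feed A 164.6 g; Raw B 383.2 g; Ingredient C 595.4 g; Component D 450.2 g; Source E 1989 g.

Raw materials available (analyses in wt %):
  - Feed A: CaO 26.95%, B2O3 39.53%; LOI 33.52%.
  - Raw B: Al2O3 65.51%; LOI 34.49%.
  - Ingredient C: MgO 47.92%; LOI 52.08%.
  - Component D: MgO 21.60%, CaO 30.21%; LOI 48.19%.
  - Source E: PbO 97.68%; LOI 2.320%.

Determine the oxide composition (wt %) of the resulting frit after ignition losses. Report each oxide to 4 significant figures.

Glass mass = 2822 g (batch 3582 − LOI 760.5).
Composition: MgO 13.56%, CaO 6.392%, Al2O3 8.896%, B2O3 2.306%, PbO 68.85%

Intermediates appear rounded to 4 significant digits when written out; the whole derivation keeps full precision all the way through. Every reported result receives exactly one rounding; all derived quantities, including the totals, the yield, ignition loss, net glass mass, the five compositions, are rebuilt from the weighed amounts at 2822 g of glass in full float precision, as set out in the problem or the answer.
Mass of each oxide from the mix:
  MgO: 595.4·0.4792 + 450.2·0.2160 = 382.6 g
  CaO: 164.6·0.2695 + 450.2·0.3021 = 180.4 g
  Al2O3: 383.2·0.6551 = 251.0 g
  B2O3: 164.6·0.3953 = 65.07 g
  PbO: 1989·0.9768 = 1943 g
LOI: 164.6·0.3352 + 383.2·0.3449 + 595.4·0.5208 + 450.2·0.4819 + 1989·0.02320 = 760.5 g
Glass mass = batch − LOI = 3582 − 760.5 = 2822 g (consistent with Σ oxide mass)
wt % = 100 × oxide mass / glass mass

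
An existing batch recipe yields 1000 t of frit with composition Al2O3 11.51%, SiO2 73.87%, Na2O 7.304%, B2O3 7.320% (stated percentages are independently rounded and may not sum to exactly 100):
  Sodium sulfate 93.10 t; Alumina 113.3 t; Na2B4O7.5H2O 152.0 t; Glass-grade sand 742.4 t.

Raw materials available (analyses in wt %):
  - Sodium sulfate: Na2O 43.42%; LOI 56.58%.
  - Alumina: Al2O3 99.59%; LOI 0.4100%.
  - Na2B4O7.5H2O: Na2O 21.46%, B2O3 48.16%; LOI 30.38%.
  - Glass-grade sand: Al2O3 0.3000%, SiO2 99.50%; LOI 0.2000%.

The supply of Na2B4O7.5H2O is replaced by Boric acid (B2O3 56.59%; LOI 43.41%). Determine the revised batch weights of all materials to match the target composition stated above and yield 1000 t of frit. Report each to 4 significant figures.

The whole derivation maintains full precision end to end; intermediates are printed (rounded to 4 significant digits) when written out — each reported result carries a single rounding; all derived quantities, including the four compositions, the totals, the yield, LOI, net glass mass, are computed from the batch weights per 1000 t of glass at full float precision, as they appear in problem or answer.
Per-oxide target masses for 1000 t frit:
  Al2O3: 11.51% × 1000 = 115.1 t
  SiO2: 73.87% × 1000 = 738.7 t
  Na2O: 7.304% × 1000 = 73.04 t
  B2O3: 7.320% × 1000 = 73.20 t
Verifying the oxide balance working from each reported weight, under the basis named above (target by target, the sums agree exact up to rounding of places):
  Al2O3: 113.3·0.9959 + 742.4·0.003000 = 115.1 t (target 115.1 t)
  SiO2: 742.4·0.9950 = 738.7 t (target 738.7 t)
  Na2O: 168.2·0.4342 = 73.03 t (target 73.04 t)
  B2O3: 129.4·0.5659 = 73.23 t (target 73.20 t)
The glass-mass cross-check: batch Σ − ignition loss = 1000 t (per-oxide target masses sum to 1000 t; stated basis 1000 t — deltas are rounding alone).
Adding the batch up: Σ batch = 1153 t; ignition loss, Σ(batch × LOI) = 153.3 t; glass ÷ batch gives a yield of 86.71%.

Revised batch per 1000 t frit:
  Sodium sulfate: 168.2 t
  Alumina: 113.3 t
  Boric acid: 129.4 t
  Glass-grade sand: 742.4 t
Total batch = 1153 t; LOI loss = 153.3 t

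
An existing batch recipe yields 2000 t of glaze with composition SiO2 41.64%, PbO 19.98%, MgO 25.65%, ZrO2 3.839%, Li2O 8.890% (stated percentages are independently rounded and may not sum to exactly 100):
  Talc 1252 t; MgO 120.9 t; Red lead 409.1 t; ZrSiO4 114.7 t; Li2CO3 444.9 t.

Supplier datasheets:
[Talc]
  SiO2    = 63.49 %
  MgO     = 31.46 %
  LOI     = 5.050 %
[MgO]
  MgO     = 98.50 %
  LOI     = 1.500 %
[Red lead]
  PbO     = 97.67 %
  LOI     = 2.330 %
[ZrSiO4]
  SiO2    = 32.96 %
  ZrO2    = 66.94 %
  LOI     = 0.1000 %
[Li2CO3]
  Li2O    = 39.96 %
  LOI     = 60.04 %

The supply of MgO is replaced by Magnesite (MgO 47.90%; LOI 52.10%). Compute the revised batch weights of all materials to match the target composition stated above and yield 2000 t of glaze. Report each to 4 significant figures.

Exact precision is held at each step — mid-chain values appear (rounded to 4 significant figures) in the working; a single rounding finalizes every reported figure; the derived quantities are rebuilt in full float precision (ignition loss, glass mass, yield, five oxide percentages, the totals) from the batch weights per 2000 t of glass, precisely as stated by the problem or the answer.
Target masses of each oxide per 2000 t glaze:
  SiO2: 41.64% × 2000 = 832.8 t
  PbO: 19.98% × 2000 = 399.6 t
  MgO: 25.65% × 2000 = 513.0 t
  ZrO2: 3.839% × 2000 = 76.78 t
  Li2O: 8.890% × 2000 = 177.8 t
Mass-balance tally per oxide on the weights just shown, under the basis named above (oxide sums agree with the targets up to rounding of the answer):
  SiO2: 1252·0.6349 + 114.7·0.3296 = 832.7 t (target 832.8 t)
  PbO: 409.1·0.9767 = 399.6 t (target 399.6 t)
  MgO: 1252·0.3146 + 248.6·0.4790 = 513.0 t (target 513.0 t)
  ZrO2: 114.7·0.6694 = 76.78 t (target 76.78 t)
  Li2O: 444.9·0.3996 = 177.8 t (target 177.8 t)
Auditing the glass mass value: net batch after ignition = 2000 t (targets for the oxides total 2000 t; versus the stated basis of 2000 t — any gap is answer rounding).
Whole-batch sum: Σ batch = 2469 t; the LOI term Σ batch·LOI equals 469.5 t; yield = glass ÷ total batch = 80.99%.

Revised batch per 2000 t glaze:
  Talc: 1252 t
  Magnesite: 248.6 t
  Red lead: 409.1 t
  ZrSiO4: 114.7 t
  Li2CO3: 444.9 t
Total batch = 2469 t; LOI loss = 469.5 t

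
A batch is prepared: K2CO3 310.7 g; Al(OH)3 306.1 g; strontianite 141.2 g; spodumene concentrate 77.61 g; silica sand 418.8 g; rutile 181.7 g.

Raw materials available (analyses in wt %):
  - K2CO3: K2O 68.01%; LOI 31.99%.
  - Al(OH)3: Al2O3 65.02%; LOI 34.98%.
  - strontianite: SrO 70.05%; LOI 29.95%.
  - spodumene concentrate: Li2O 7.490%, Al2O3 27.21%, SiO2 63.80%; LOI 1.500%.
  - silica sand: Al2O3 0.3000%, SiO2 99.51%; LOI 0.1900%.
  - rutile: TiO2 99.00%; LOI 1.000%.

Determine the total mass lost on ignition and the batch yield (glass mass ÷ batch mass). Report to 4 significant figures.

LOI loss = 252.5 g; glass = 1184 g; yield = 82.42%

Working values appear, rounded to 4 significant figures, between the steps — each numeric step holds full precision at all times. Every reported number is rounded once only — the derived quantities are rebuilt in full float precision (the yield, the totals, LOI, glass mass, the six compositions) using the weight values for 1184 g of glass, as given in question or answer.
Loss on ignition, line by line:
  K2CO3: 310.7 × 0.3199 = 99.39 g
  Al(OH)3: 306.1 × 0.3498 = 107.1 g
  strontianite: 141.2 × 0.2995 = 42.29 g
  spodumene concentrate: 77.61 × 0.01500 = 1.164 g
  silica sand: 418.8 × 0.001900 = 0.7957 g
  rutile: 181.7 × 0.01000 = 1.817 g
Total LOI = 252.5 g
Glass = batch − LOI = 1436 − 252.5 = 1184 g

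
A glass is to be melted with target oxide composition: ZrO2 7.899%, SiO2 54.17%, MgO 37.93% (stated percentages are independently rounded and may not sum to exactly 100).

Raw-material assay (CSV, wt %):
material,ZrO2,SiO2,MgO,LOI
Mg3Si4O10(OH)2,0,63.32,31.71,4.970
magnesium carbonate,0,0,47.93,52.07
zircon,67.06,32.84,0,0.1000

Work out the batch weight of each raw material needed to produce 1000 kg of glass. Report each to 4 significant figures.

Mid-chain values are shown rounded to four significant figures; the whole derivation carries exact precision from start to finish — each reported number is rounded once only — derived quantities (yield, totals, three oxide percentages, LOI, net glass mass) are recomputed from the weighed amounts per 1000 kg of glass in full precision, as they appear in either problem or answer.
Target masses of each oxide per 1000 kg glass:
  ZrO2: 7.899% × 1000 = 78.99 kg
  SiO2: 54.17% × 1000 = 541.7 kg
  MgO: 37.93% × 1000 = 379.3 kg
Checking each oxide sum using the reported weights, relative to the basis at hand (oxide sums agree with the targets once rounding is allowed for):
  ZrO2: 117.8·0.6706 = 79.00 kg (target 78.99 kg)
  SiO2: 794.4·0.6332 + 117.8·0.3284 = 541.7 kg (target 541.7 kg)
  MgO: 794.4·0.3171 + 265.8·0.4793 = 379.3 kg (target 379.3 kg)
Glass-mass closure: whole batch net of LOI = 1000 kg (summing oxide targets gives 1000 kg; stated basis 1000 kg — differing by rounding only).
Batch grand total — Σ batch = 1178 kg; ignition loss, Σ(batch × LOI) = 178.0 kg; as yield: glass ÷ batch → 84.89%.

Batch per 1000 kg glass:
  Mg3Si4O10(OH)2: 794.4 kg
  magnesium carbonate: 265.8 kg
  zircon: 117.8 kg
Total batch = 1178 kg; LOI loss = 178.0 kg; yield = 84.89%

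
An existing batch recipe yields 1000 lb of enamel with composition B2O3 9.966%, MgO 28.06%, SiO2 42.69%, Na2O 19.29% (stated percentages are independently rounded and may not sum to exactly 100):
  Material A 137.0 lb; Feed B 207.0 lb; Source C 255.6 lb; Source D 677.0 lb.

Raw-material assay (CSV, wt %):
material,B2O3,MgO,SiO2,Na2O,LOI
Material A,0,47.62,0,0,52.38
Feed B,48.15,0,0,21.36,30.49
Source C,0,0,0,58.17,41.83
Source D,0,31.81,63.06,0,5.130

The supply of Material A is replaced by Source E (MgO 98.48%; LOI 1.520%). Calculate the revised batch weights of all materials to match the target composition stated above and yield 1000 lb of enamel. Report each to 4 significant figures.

Every computation maintains full precision through every step. Intermediates are rounded to four significant digits when quoted. Each reported number sees exactly one rounding; derived quantities, which include net glass mass, the yield, totals, LOI, four oxide percentages, are re-derived in full precision, as quoted within the question or the answer, from the batch weights per 1000 lb of glass.
Target masses of each oxide per 1000 lb enamel:
  B2O3: 9.966% × 1000 = 99.66 lb
  MgO: 28.06% × 1000 = 280.6 lb
  SiO2: 42.69% × 1000 = 426.9 lb
  Na2O: 19.29% × 1000 = 192.9 lb
Verifying the oxide balance with the batch weights as given, at the basis given (every target is met by its sum modulo rounding of the values):
  B2O3: 207.0·0.4815 = 99.67 lb (target 99.66 lb)
  MgO: 66.26·0.9848 + 677.0·0.3181 = 280.6 lb (target 280.6 lb)
  SiO2: 677.0·0.6306 = 426.9 lb (target 426.9 lb)
  Na2O: 207.0·0.2136 + 255.6·0.5817 = 192.9 lb (target 192.9 lb)
Glass-mass closure: net batch after ignition = 1000 lb (targets for the oxides total 1000 lb; versus the stated basis of 1000 lb — rounding explains the deltas).
Whole-batch sum: Σ batch = 1206 lb; the LOI term Σ batch·LOI equals 205.8 lb; the yield ratio, glass ÷ batch: 82.94%.

Revised batch per 1000 lb enamel:
  Source E: 66.26 lb
  Feed B: 207.0 lb
  Source C: 255.6 lb
  Source D: 677.0 lb
Total batch = 1206 lb; LOI loss = 205.8 lb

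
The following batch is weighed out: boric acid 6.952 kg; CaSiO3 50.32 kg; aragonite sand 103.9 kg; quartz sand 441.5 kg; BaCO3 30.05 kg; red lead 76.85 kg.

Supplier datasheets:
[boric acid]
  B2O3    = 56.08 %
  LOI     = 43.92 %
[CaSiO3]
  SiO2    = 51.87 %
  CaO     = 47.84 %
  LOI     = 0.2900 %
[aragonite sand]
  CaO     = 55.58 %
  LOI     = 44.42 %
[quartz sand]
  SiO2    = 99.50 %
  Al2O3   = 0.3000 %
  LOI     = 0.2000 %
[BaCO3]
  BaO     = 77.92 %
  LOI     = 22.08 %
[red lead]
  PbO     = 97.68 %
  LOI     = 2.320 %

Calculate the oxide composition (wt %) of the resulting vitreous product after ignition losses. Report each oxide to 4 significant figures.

Every computation maintains exact precision through the solve — values along the way are printed with 4-significant-figure rounding between the steps; every reported value carries a single rounding. Derived quantities, which include the six compositions, the totals, ignition loss, the yield, net glass mass, are rebuilt in full float precision, as quoted within problem or answer, starting from the weights for 650.9 kg of glass.
Delivered oxide masses:
  SiO2: 50.32·0.5187 + 441.5·0.9950 = 465.4 kg
  CaO: 50.32·0.4784 + 103.9·0.5558 = 81.82 kg
  B2O3: 6.952·0.5608 = 3.899 kg
  PbO: 76.85·0.9768 = 75.07 kg
  BaO: 30.05·0.7792 = 23.41 kg
  Al2O3: 441.5·0.003000 = 1.325 kg
LOI: 6.952·0.4392 + 50.32·0.002900 + 103.9·0.4442 + 441.5·0.002000 + 30.05·0.2208 + 76.85·0.02320 = 58.65 kg
Net of LOI, the glass mass = 709.6 − 58.65 = 650.9 kg (the oxide masses sum to this)
wt % = 100 × oxide mass / glass mass

Glass mass = 650.9 kg (batch 709.6 − LOI 58.65).
Composition: SiO2 71.50%, CaO 12.57%, B2O3 0.5989%, PbO 11.53%, BaO 3.597%, Al2O3 0.2035%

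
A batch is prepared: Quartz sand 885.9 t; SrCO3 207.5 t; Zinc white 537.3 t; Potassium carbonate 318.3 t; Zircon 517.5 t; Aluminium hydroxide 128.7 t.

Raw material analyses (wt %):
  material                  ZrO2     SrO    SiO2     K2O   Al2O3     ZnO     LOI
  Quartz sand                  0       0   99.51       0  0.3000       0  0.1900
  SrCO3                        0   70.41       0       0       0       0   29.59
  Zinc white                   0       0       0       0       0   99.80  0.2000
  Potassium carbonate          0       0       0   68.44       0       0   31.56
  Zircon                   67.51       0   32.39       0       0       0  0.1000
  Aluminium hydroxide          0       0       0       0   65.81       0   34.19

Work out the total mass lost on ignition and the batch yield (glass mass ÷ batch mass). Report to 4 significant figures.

Mid-chain values are displayed with 4-significant-digit rounding when written out. All internal work runs at exact precision all the way through — every reported result is rounded once only — all derived quantities (the yield, six oxide percentages, LOI, net glass mass, totals) are re-derived starting from the weights per 2386 t of glass in full precision as given in question or answer.
Material-by-material LOI:
  Quartz sand: 885.9 × 0.001900 = 1.683 t
  SrCO3: 207.5 × 0.2959 = 61.40 t
  Zinc white: 537.3 × 0.002000 = 1.075 t
  Potassium carbonate: 318.3 × 0.3156 = 100.5 t
  Zircon: 517.5 × 0.001000 = 0.5175 t
  Aluminium hydroxide: 128.7 × 0.3419 = 44.00 t
Total LOI = 209.1 t
Glass = batch − LOI = 2595 − 209.1 = 2386 t

LOI loss = 209.1 t; glass = 2386 t; yield = 91.94%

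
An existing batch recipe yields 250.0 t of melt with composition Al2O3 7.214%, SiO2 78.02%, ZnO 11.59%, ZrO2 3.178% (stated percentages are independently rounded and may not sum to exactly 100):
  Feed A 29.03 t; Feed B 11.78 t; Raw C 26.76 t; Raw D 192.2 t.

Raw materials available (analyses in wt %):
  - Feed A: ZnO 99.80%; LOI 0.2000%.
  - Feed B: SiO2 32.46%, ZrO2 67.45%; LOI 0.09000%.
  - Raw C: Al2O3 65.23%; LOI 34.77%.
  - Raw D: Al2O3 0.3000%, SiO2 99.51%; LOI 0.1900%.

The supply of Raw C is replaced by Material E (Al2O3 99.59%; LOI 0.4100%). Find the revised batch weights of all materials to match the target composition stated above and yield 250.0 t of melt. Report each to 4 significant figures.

All arithmetic maintains full float precision through the solve — the intermediate values are printed rounded to 4 significant digits alongside each step — a single rounding finalizes each reported number — the derived quantities are recomputed starting from the weights on 250.0 t of glass in full precision (LOI, the four compositions, glass mass, the yield, totals), as given in question or answer.
Target masses of each oxide per 250.0 t melt:
  Al2O3: 7.214% × 250.0 = 18.04 t
  SiO2: 78.02% × 250.0 = 195.0 t
  ZnO: 11.59% × 250.0 = 28.98 t
  ZrO2: 3.178% × 250.0 = 7.945 t
Sums-versus-targets review on the weights just shown, for the quoted basis mass (summed amounts equal target values modulo rounding of the values):
  Al2O3: 17.53·0.9959 + 192.2·0.003000 = 18.03 t (target 18.04 t)
  SiO2: 11.78·0.3246 + 192.2·0.9951 = 195.1 t (target 195.0 t)
  ZnO: 29.03·0.9980 = 28.97 t (target 28.98 t)
  ZrO2: 11.78·0.6745 = 7.946 t (target 7.945 t)
Glass-mass sanity pass: batch total minus LOI = 250.0 t (the targets, summed, come to 250.0 t; versus the stated basis of 250.0 t — a pure rounding effect).
Batch total: Σ batch = 250.5 t; LOI removed, Σ of batch·LOI: 0.5057 t; yield = glass ÷ total batch = 99.80%.

Revised batch per 250.0 t melt:
  Feed A: 29.03 t
  Feed B: 11.78 t
  Material E: 17.53 t
  Raw D: 192.2 t
Total batch = 250.5 t; LOI loss = 0.5057 t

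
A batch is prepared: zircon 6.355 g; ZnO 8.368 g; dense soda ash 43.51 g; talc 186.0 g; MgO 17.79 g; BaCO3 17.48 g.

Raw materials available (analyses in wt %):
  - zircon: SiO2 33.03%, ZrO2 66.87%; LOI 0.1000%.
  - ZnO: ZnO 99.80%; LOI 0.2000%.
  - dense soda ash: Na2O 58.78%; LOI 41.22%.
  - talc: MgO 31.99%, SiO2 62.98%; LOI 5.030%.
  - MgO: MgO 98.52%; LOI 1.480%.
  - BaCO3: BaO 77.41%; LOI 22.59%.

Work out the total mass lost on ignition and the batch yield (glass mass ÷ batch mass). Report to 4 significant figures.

In-progress results are displayed rounded off to 4 significant digits on the page — all arithmetic maintains full precision from start to finish. Each reported value is rounded just once. Derived quantities, including ignition loss, yield, the totals, glass mass, the six compositions, are computed starting from the weights at 248.0 g of glass in full float precision as quoted within the problem or answer text.
LOI of each material in turn:
  zircon: 6.355 × 0.001000 = 0.006355 g
  ZnO: 8.368 × 0.002000 = 0.01674 g
  dense soda ash: 43.51 × 0.4122 = 17.93 g
  talc: 186.0 × 0.05030 = 9.356 g
  MgO: 17.79 × 0.01480 = 0.2633 g
  BaCO3: 17.48 × 0.2259 = 3.949 g
Total LOI = 31.53 g
Glass = batch − LOI = 279.5 − 31.53 = 248.0 g

LOI loss = 31.53 g; glass = 248.0 g; yield = 88.72%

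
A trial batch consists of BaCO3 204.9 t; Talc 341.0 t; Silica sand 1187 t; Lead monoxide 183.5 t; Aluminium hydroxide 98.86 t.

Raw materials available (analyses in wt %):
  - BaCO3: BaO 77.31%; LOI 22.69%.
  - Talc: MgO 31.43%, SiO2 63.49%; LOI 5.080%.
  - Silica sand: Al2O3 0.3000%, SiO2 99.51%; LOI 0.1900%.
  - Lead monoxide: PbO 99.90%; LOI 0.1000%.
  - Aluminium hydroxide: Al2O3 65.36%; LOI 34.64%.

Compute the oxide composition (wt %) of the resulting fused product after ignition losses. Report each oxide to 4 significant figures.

All internal work keeps exact precision all the way through; the intermediate values appear rounded to four significant digits in the working. Each reported figure is rounded exactly once — all derived quantities are recomputed in exact precision (ignition loss, totals, net glass mass, five oxide percentages, yield) using the weight values per 1915 t of glass, exactly as printed in the problem or answer text.
Per-oxide mass from batch:
  PbO: 183.5·0.9990 = 183.3 t
  BaO: 204.9·0.7731 = 158.4 t
  MgO: 341.0·0.3143 = 107.2 t
  Al2O3: 1187·0.003000 + 98.86·0.6536 = 68.18 t
  SiO2: 341.0·0.6349 + 1187·0.9951 = 1398 t
LOI: 204.9·0.2269 + 341.0·0.05080 + 1187·0.001900 + 183.5·0.001000 + 98.86·0.3464 = 100.5 t
Net of LOI, the glass mass = 2015 − 100.5 = 1915 t (matching Σ of the oxides)
each wt % is 100 × oxide ÷ glass

Glass mass = 1915 t (batch 2015 − LOI 100.5).
Composition: PbO 9.574%, BaO 8.273%, MgO 5.597%, Al2O3 3.561%, SiO2 73.00%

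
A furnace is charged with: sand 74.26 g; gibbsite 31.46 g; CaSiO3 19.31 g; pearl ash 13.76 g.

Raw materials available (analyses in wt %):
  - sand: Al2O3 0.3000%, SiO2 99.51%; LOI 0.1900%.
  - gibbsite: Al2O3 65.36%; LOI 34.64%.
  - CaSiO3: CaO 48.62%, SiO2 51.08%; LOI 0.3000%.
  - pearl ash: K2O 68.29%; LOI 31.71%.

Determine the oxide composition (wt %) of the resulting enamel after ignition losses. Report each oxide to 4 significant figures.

The intermediate values appear rounded to four significant digits; every computation carries full precision from first step to last. A single rounding finalizes each reported value; derived quantities, including the four compositions, the yield, ignition loss, totals, net glass mass, are carried from the batch weights for 123.3 g of glass in full float precision, as quoted within the problem or the answer.
What the batch supplies per oxide:
  K2O: 13.76·0.6829 = 9.397 g
  Al2O3: 74.26·0.003000 + 31.46·0.6536 = 20.79 g
  CaO: 19.31·0.4862 = 9.389 g
  SiO2: 74.26·0.9951 + 19.31·0.5108 = 83.76 g
LOI: 74.26·0.001900 + 31.46·0.3464 + 19.31·0.003000 + 13.76·0.3171 = 15.46 g
Net of LOI, the glass mass = 138.8 − 15.46 = 123.3 g (equal to the oxide-mass sum)
wt % = 100 × oxide mass / glass mass

Glass mass = 123.3 g (batch 138.8 − LOI 15.46).
Composition: K2O 7.619%, Al2O3 16.85%, CaO 7.613%, SiO2 67.92%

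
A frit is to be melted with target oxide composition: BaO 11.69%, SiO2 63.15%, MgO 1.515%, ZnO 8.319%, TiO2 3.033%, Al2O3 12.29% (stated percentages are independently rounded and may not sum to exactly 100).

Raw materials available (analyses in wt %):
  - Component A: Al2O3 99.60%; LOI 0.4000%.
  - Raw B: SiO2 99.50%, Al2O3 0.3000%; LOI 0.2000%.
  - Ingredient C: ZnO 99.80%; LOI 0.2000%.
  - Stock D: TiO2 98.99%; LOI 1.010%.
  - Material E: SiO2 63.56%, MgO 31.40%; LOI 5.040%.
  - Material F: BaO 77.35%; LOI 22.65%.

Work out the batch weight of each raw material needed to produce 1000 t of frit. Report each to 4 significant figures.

Batch per 1000 t frit:
  Component A: 121.6 t
  Raw B: 603.9 t
  Ingredient C: 83.36 t
  Stock D: 30.64 t
  Material E: 48.25 t
  Material F: 151.1 t
Total batch = 1039 t; LOI loss = 38.83 t; yield = 96.26%

Full precision is kept at each step — intermediates are printed, rounded to 4 significant digits, across the worked steps. Every reported figure takes a single rounding; derived quantities (ignition loss, net glass mass, the totals, six oxide percentages, the yield) are rebuilt using the weight values at 1000 t of glass at exact precision, precisely as stated by either problem or answer.
The oxide mass targets at 1000 t frit:
  BaO: 11.69% × 1000 = 116.9 t
  SiO2: 63.15% × 1000 = 631.5 t
  MgO: 1.515% × 1000 = 15.15 t
  ZnO: 8.319% × 1000 = 83.19 t
  TiO2: 3.033% × 1000 = 30.33 t
  Al2O3: 12.29% × 1000 = 122.9 t
Checking each oxide sum given the weights on record, per the basis as stated (summed amounts equal target values inside rounding margins):
  BaO: 151.1·0.7735 = 116.9 t (target 116.9 t)
  SiO2: 603.9·0.9950 + 48.25·0.6356 = 631.5 t (target 631.5 t)
  MgO: 48.25·0.3140 = 15.15 t (target 15.15 t)
  ZnO: 83.36·0.9980 = 83.19 t (target 83.19 t)
  TiO2: 30.64·0.9899 = 30.33 t (target 30.33 t)
  Al2O3: 121.6·0.9960 + 603.9·0.003000 = 122.9 t (target 122.9 t)
Auditing the glass mass value: batch total minus LOI = 1000 t (oxide target masses add up to 1000 t; against the stated basis, 1000 t — any gap is answer rounding).
Adding the batch up: Σ batch = 1039 t; the LOI term Σ batch·LOI equals 38.83 t; yield, glass over the total, = 96.26%.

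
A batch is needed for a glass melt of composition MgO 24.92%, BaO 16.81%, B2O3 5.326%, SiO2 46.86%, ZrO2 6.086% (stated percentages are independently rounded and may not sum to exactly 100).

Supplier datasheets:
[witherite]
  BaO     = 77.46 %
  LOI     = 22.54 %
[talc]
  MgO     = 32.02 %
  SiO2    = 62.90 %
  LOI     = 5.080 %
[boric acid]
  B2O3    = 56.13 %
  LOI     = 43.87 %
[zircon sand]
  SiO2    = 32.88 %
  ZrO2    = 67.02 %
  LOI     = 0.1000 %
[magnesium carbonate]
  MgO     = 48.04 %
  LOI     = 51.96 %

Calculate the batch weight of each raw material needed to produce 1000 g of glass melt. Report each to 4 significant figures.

Batch per 1000 g glass melt:
  witherite: 217.0 g
  talc: 697.5 g
  boric acid: 94.89 g
  zircon sand: 90.81 g
  magnesium carbonate: 53.82 g
Total batch = 1154 g; LOI loss = 154.0 g; yield = 86.65%

All internal work maintains exact precision through every step — mid-chain values are shown (rounded to 4 significant digits) on the page — each reported number is rounded only once; derived quantities (the yield, totals, net glass mass, ignition loss, the five compositions) are carried using the weight values at 1000 g of glass at exact precision as they appear in either problem or answer.
Target oxide masses per 1000 g glass melt:
  MgO: 24.92% × 1000 = 249.2 g
  BaO: 16.81% × 1000 = 168.1 g
  B2O3: 5.326% × 1000 = 53.26 g
  SiO2: 46.86% × 1000 = 468.6 g
  ZrO2: 6.086% × 1000 = 60.86 g
Verifying the oxide balance with the batch weights as given, under the basis named above (summed amounts equal target values inside rounding margins):
  MgO: 697.5·0.3202 + 53.82·0.4804 = 249.2 g (target 249.2 g)
  BaO: 217.0·0.7746 = 168.1 g (target 168.1 g)
  B2O3: 94.89·0.5613 = 53.26 g (target 53.26 g)
  SiO2: 697.5·0.6290 + 90.81·0.3288 = 468.6 g (target 468.6 g)
  ZrO2: 90.81·0.6702 = 60.86 g (target 60.86 g)
Glass-mass closure: the batch minus its LOI: 1000 g (the targets, summed, come to 1000 g; the stated basis being 1000 g — differing by rounding only).
Batch grand total — Σ batch = 1154 g; LOI removed, Σ of batch·LOI: 154.0 g; the yield ratio, glass ÷ batch: 86.65%.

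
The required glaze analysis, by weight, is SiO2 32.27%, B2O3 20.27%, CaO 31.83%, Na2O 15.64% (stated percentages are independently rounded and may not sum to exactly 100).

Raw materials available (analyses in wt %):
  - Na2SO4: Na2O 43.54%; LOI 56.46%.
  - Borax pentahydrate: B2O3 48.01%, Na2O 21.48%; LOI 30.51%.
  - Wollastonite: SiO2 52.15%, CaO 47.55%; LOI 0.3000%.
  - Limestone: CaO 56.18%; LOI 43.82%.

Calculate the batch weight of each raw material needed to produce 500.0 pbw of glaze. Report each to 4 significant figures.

Every computation holds full float precision at all times — the intermediate values are displayed (rounded to 4 significant digits) across the worked steps — every reported number is rounded a single time. The derived quantities are re-derived from the batch weights on 500.0 pbw of glass in full float precision (four oxide percentages, glass mass, yield, the totals, LOI), as written in the problem or the answer.
Target oxide masses per 500.0 pbw glaze:
  SiO2: 32.27% × 500.0 = 161.4 pbw
  B2O3: 20.27% × 500.0 = 101.4 pbw
  CaO: 31.83% × 500.0 = 159.2 pbw
  Na2O: 15.64% × 500.0 = 78.20 pbw
Oxide-by-oxide audit using the reported weights, versus the basis set out (delivered sums recover each target up to rounding of the answer):
  SiO2: 309.4·0.5215 = 161.4 pbw (target 161.4 pbw)
  B2O3: 211.1·0.4801 = 101.3 pbw (target 101.4 pbw)
  CaO: 309.4·0.4755 + 21.42·0.5618 = 159.2 pbw (target 159.2 pbw)
  Na2O: 75.46·0.4354 + 211.1·0.2148 = 78.20 pbw (target 78.20 pbw)
Glass-mass sanity pass: Σ batch − LOI loss = 500.1 pbw (targets for the oxides total 500.0 pbw; against the stated basis, 500.0 pbw — any gap is answer rounding).
Whole-batch sum: Σ batch = 617.4 pbw; LOI removed, Σ of batch·LOI: 117.3 pbw; as yield: glass ÷ batch → 81.00%.

Batch per 500.0 pbw glaze:
  Na2SO4: 75.46 pbw
  Borax pentahydrate: 211.1 pbw
  Wollastonite: 309.4 pbw
  Limestone: 21.42 pbw
Total batch = 617.4 pbw; LOI loss = 117.3 pbw; yield = 81.00%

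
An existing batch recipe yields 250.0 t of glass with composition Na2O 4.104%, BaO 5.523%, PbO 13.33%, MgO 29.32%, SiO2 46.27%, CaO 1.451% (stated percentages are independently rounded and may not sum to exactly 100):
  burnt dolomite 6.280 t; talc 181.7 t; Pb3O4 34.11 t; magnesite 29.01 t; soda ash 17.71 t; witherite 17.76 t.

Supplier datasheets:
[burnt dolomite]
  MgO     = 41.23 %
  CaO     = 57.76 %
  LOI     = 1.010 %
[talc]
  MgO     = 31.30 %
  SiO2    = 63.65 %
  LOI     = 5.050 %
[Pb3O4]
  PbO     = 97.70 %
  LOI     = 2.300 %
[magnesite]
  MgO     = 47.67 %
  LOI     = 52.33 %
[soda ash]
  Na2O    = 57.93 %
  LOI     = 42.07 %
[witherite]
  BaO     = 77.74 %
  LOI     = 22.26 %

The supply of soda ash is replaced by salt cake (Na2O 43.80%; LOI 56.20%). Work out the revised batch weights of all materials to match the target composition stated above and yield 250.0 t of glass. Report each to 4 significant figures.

Revised batch per 250.0 t glass:
  burnt dolomite: 6.280 t
  talc: 181.7 t
  Pb3O4: 34.11 t
  magnesite: 29.01 t
  salt cake: 23.42 t
  witherite: 17.76 t
Total batch = 292.3 t; LOI loss = 42.32 t

The working math runs at full precision all the way through. Mid-chain values are displayed rounded to 4 significant figures alongside each step — each reported figure takes a single rounding; all derived quantities (the totals, net glass mass, the six compositions, LOI, yield) are recomputed in full precision from the batch weights at 250.0 t of glass, as set out in problem or answer.
Target masses of each oxide per 250.0 t glass:
  Na2O: 4.104% × 250.0 = 10.26 t
  BaO: 5.523% × 250.0 = 13.81 t
  PbO: 13.33% × 250.0 = 33.33 t
  MgO: 29.32% × 250.0 = 73.30 t
  SiO2: 46.27% × 250.0 = 115.7 t
  CaO: 1.451% × 250.0 = 3.628 t
Per-oxide balance check using the reported weights, versus the basis set out (every target is met by its sum up to rounding of the answer):
  Na2O: 23.42·0.4380 = 10.26 t (target 10.26 t)
  BaO: 17.76·0.7774 = 13.81 t (target 13.81 t)
  PbO: 34.11·0.9770 = 33.33 t (target 33.33 t)
  MgO: 6.280·0.4123 + 181.7·0.3130 + 29.01·0.4767 = 73.29 t (target 73.30 t)
  SiO2: 181.7·0.6365 = 115.7 t (target 115.7 t)
  CaO: 6.280·0.5776 = 3.627 t (target 3.628 t)
Glass-mass bookkeeping: total batch − LOI = 250.0 t (summing oxide targets gives 250.0 t; against the stated basis, 250.0 t — differing by rounding only).
Batch total: Σ batch = 292.3 t; the LOI term Σ batch·LOI equals 42.32 t; the yield ratio, glass ÷ batch: 85.52%.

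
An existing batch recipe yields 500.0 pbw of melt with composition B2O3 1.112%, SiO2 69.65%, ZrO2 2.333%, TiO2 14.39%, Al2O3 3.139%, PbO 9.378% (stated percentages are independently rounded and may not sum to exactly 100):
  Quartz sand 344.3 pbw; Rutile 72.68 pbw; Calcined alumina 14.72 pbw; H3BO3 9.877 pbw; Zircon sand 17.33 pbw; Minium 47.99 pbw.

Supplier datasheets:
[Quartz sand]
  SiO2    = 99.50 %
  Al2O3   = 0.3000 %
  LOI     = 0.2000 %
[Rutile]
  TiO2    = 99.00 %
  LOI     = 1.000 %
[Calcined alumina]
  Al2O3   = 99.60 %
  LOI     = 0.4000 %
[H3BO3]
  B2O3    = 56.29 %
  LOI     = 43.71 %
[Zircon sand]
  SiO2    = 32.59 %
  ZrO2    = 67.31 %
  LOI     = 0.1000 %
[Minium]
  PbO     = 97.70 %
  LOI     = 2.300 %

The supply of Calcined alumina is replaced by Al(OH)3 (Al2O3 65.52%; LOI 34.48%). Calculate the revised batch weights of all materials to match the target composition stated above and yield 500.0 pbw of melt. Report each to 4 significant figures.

Intermediates appear, with 4-significant-digit rounding, when written out. Each numeric step maintains exact precision from first step to last; a single rounding produces every reported result — derived quantities (net glass mass, six oxide percentages, the totals, LOI, the yield) are carried from the batch weights per 500.0 pbw of glass at full precision, as written in the question or the answer.
Target masses of each oxide per 500.0 pbw melt:
  B2O3: 1.112% × 500.0 = 5.560 pbw
  SiO2: 69.65% × 500.0 = 348.2 pbw
  ZrO2: 2.333% × 500.0 = 11.66 pbw
  TiO2: 14.39% × 500.0 = 71.95 pbw
  Al2O3: 3.139% × 500.0 = 15.70 pbw
  PbO: 9.378% × 500.0 = 46.89 pbw
Balance tally, oxide-wise, with the batch weights as given, versus the basis set out (target by target, the sums agree inside rounding margins):
  B2O3: 9.877·0.5629 = 5.560 pbw (target 5.560 pbw)
  SiO2: 344.3·0.9950 + 17.33·0.3259 = 348.2 pbw (target 348.2 pbw)
  ZrO2: 17.33·0.6731 = 11.66 pbw (target 11.66 pbw)
  TiO2: 72.68·0.9900 = 71.95 pbw (target 71.95 pbw)
  Al2O3: 344.3·0.003000 + 22.38·0.6552 = 15.70 pbw (target 15.70 pbw)
  PbO: 47.99·0.9770 = 46.89 pbw (target 46.89 pbw)
Glass mass check: the batch minus its LOI: 500.0 pbw (targets for the oxides total 500.0 pbw; the stated basis being 500.0 pbw — gaps are rounding artifacts).
Adding the batch up: Σ batch = 514.6 pbw; the LOI term Σ batch·LOI equals 14.57 pbw; the yield ratio, glass ÷ batch: 97.17%.

Revised batch per 500.0 pbw melt:
  Quartz sand: 344.3 pbw
  Rutile: 72.68 pbw
  Al(OH)3: 22.38 pbw
  H3BO3: 9.877 pbw
  Zircon sand: 17.33 pbw
  Minium: 47.99 pbw
Total batch = 514.6 pbw; LOI loss = 14.57 pbw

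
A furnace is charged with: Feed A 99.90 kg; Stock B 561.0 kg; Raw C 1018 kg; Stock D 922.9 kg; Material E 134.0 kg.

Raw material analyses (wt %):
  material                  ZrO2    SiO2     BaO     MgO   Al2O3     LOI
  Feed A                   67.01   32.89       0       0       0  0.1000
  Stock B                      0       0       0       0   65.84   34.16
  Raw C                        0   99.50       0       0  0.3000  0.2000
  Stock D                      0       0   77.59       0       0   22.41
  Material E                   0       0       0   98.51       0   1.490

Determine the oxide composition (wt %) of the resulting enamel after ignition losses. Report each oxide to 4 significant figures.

Glass mass = 2333 kg (batch 2736 − LOI 402.6).
Composition: ZrO2 2.869%, SiO2 44.82%, BaO 30.69%, MgO 5.658%, Al2O3 15.96%

All internal work holds full float precision at each step — the intermediate values are printed (rounded to 4 significant figures) at each printed step; each reported number takes a single rounding — all derived quantities are computed from the batch weights for 2333 kg of glass at full precision (glass mass, five oxide percentages, yield, ignition loss, totals) as they appear in question or answer.
Delivered oxide masses:
  ZrO2: 99.90·0.6701 = 66.94 kg
  SiO2: 99.90·0.3289 + 1018·0.9950 = 1046 kg
  BaO: 922.9·0.7759 = 716.1 kg
  MgO: 134.0·0.9851 = 132.0 kg
  Al2O3: 561.0·0.6584 + 1018·0.003000 = 372.4 kg
LOI: 99.90·0.001000 + 561.0·0.3416 + 1018·0.002000 + 922.9·0.2241 + 134.0·0.01490 = 402.6 kg
batch − LOI leaves glass = 2736 − 402.6 = 2333 kg (= the summed oxide contributions)
percent share: oxide ÷ glass, ×100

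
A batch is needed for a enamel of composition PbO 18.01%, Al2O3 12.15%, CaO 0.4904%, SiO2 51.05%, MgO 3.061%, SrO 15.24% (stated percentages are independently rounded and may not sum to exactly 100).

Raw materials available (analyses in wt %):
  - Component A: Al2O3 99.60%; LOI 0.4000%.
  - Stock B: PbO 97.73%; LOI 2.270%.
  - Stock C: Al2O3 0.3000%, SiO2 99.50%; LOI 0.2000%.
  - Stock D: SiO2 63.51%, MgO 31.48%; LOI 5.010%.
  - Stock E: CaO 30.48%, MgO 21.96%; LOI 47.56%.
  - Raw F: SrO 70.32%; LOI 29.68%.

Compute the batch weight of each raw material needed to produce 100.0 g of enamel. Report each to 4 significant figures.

All arithmetic keeps exact precision from first step to last. The intermediate values are printed, with 4-significant-figure rounding, across the worked steps — every reported value undergoes a single rounding. All derived quantities, which include glass mass, the yield, LOI, six oxide percentages, totals, are carried at exact precision, as they appear in the problem or answer text, from the weighed amounts for 100.0 g of glass.
The oxide mass targets at 100.0 g enamel:
  PbO: 18.01% × 100.0 = 18.01 g
  Al2O3: 12.15% × 100.0 = 12.15 g
  CaO: 0.4904% × 100.0 = 0.4904 g
  SiO2: 51.05% × 100.0 = 51.05 g
  MgO: 3.061% × 100.0 = 3.061 g
  SrO: 15.24% × 100.0 = 15.24 g
Sums-versus-targets review per the reported batch figures, on the stated basis (summed amounts equal target values given rounding of the digits):
  PbO: 18.43·0.9773 = 18.01 g (target 18.01 g)
  Al2O3: 12.06·0.9960 + 45.82·0.003000 = 12.15 g (target 12.15 g)
  CaO: 1.609·0.3048 = 0.4904 g (target 0.4904 g)
  SiO2: 45.82·0.9950 + 8.601·0.6351 = 51.05 g (target 51.05 g)
  MgO: 8.601·0.3148 + 1.609·0.2196 = 3.061 g (target 3.061 g)
  SrO: 21.67·0.7032 = 15.24 g (target 15.24 g)
Glass-mass sanity pass: Σ batch − LOI loss = 100.0 g (the targets, summed, come to 100.0 g; the stated basis being 100.0 g — differing by rounding only).
Total batch = Σ batch = 108.2 g; Σ batch·LOI gives LOI loss = 8.186 g; yield: glass divided by total = 92.43%.

Batch per 100.0 g enamel:
  Component A: 12.06 g
  Stock B: 18.43 g
  Stock C: 45.82 g
  Stock D: 8.601 g
  Stock E: 1.609 g
  Raw F: 21.67 g
Total batch = 108.2 g; LOI loss = 8.186 g; yield = 92.43%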